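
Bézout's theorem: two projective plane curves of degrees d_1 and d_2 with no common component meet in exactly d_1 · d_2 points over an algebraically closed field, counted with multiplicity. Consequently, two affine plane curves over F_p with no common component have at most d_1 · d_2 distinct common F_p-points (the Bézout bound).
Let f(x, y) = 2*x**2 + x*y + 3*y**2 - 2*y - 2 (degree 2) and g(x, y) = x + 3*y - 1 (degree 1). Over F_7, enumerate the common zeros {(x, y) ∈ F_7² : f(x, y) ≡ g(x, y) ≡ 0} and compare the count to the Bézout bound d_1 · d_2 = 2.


Common zeros: {(0, 5), (1, 0)}; count = 2; Bézout bound = 2.

deg(f) = 2, deg(g) = 1, so Bézout bound = 2.
Scan x ∈ F_7. For each x, list the y ∈ F_7 with f(x, y) ≡ 0 and those with g(x, y) ≡ 0 (mod 7); the common zeros in that column are the intersection.
  x = 0: f ≡ 0 at y ∈ {5}; g ≡ 0 at y ∈ {5}; common: {5}.
  x = 1: f ≡ 0 at y ∈ {0, 5}; g ≡ 0 at y ∈ {0}; common: {0}.
  x = 2: f ≡ 0 at y ∈ ∅; g ≡ 0 at y ∈ {2}; common: ∅.
  x = 3: f ≡ 0 at y ∈ ∅; g ≡ 0 at y ∈ {4}; common: ∅.
  x = 4: f ≡ 0 at y ∈ {1, 3}; g ≡ 0 at y ∈ {6}; common: ∅.
  x = 5: f ≡ 0 at y ∈ {3}; g ≡ 0 at y ∈ {1}; common: ∅.
  x = 6: f ≡ 0 at y ∈ {0, 1}; g ≡ 0 at y ∈ {3}; common: ∅.
Collecting: common zeros = {(0, 5), (1, 0)}, so the count is 2.
Comparison with the Bézout bound: 2 ≤ 2 = deg(f)·deg(g), as expected for curves with no common component (the bound is attained).


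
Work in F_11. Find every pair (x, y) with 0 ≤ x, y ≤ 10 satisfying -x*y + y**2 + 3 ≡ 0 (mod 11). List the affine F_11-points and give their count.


Affine F_11-points: {(1, 6), (2, 4), (2, 9), (4, 1), (4, 3), (7, 8), (7, 10), (9, 2), (9, 7), (10, 5)}; count = 10.

For each of the 121 pairs (x, y) ∈ F_11², evaluate f(x, y) mod 11. Record the zeros.
  x = 0: [0↦3, 1↦4, 2↦7, 3↦1, 4↦8, 5↦6, 6↦6, 7↦8, 8↦1, 9↦7, 10↦4]  zeros at y ∈ ∅
  x = 1: [0↦3, 1↦3, 2↦5, 3↦9, 4↦4, 5↦1, 6↦0, 7↦1, 8↦4, 9↦9, 10↦5]  zeros at y ∈ {6}
  x = 2: [0↦3, 1↦2, 2↦3, 3↦6, 4↦0, 5↦7, 6↦5, 7↦5, 8↦7, 9↦0, 10↦6]  zeros at y ∈ {4, 9}
  x = 3: [0↦3, 1↦1, 2↦1, 3↦3, 4↦7, 5↦2, 6↦10, 7↦9, 8↦10, 9↦2, 10↦7]  zeros at y ∈ ∅
  x = 4: [0↦3, 1↦0, 2↦10, 3↦0, 4↦3, 5↦8, 6↦4, 7↦2, 8↦2, 9↦4, 10↦8]  zeros at y ∈ {1, 3}
  x = 5: [0↦3, 1↦10, 2↦8, 3↦8, 4↦10, 5↦3, 6↦9, 7↦6, 8↦5, 9↦6, 10↦9]  zeros at y ∈ ∅
  x = 6: [0↦3, 1↦9, 2↦6, 3↦5, 4↦6, 5↦9, 6↦3, 7↦10, 8↦8, 9↦8, 10↦10]  zeros at y ∈ ∅
  x = 7: [0↦3, 1↦8, 2↦4, 3↦2, 4↦2, 5↦4, 6↦8, 7↦3, 8↦0, 9↦10, 10↦0]  zeros at y ∈ {8, 10}
  x = 8: [0↦3, 1↦7, 2↦2, 3↦10, 4↦9, 5↦10, 6↦2, 7↦7, 8↦3, 9↦1, 10↦1]  zeros at y ∈ ∅
  x = 9: [0↦3, 1↦6, 2↦0, 3↦7, 4↦5, 5↦5, 6↦7, 7↦0, 8↦6, 9↦3, 10↦2]  zeros at y ∈ {2, 7}
  x = 10: [0↦3, 1↦5, 2↦9, 3↦4, 4↦1, 5↦0, 6↦1, 7↦4, 8↦9, 9↦5, 10↦3]  zeros at y ∈ {5}
Collecting zeros: affine points = {(1, 6), (2, 4), (2, 9), (4, 1), (4, 3), (7, 8), (7, 10), (9, 2), (9, 7), (10, 5)}.
Total count |C(F_11)_aff| = 10.


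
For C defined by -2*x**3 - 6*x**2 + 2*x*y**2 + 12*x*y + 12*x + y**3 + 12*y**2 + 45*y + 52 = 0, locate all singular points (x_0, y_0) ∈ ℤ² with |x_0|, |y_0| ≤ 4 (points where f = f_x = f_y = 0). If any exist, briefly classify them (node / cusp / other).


Singular points: {(-1, -3)}; classification: cusp.

Compute partial derivatives:
  f_x = -6*x**2 - 12*x + 2*y**2 + 12*y + 12.
  f_y = 4*x*y + 12*x + 3*y**2 + 24*y + 45.
Scan x_0 ∈ {−4, ..., 4}. For each x_0, f_y(x_0, y) is a polynomial in y; find its integer roots y ∈ {−4, ..., 4}, then test f_x and f at those candidates.
  x = -4: f_y(-4, y) = 3*y**2 + 8*y - 3; vanishes at y ∈ {-3}. (-4, -3): f_x = -54 ≠ 0.
  x = -3: f_y(-3, y) = 3*y**2 + 12*y + 9; vanishes at y ∈ {-3, -1}. (-3, -3): f_x = -24 ≠ 0; (-3, -1): f_x = -16 ≠ 0.
  x = -2: f_y(-2, y) = 3*y**2 + 16*y + 21; vanishes at y ∈ {-3}. (-2, -3): f_x = -6 ≠ 0.
  x = -1: f_y(-1, y) = 3*y**2 + 20*y + 33; vanishes at y ∈ {-3}. (-1, -3): f_x = 0, f = 0 — SINGULAR.
  x = 0: f_y(0, y) = 3*y**2 + 24*y + 45; vanishes at y ∈ {-3}. (0, -3): f_x = -6 ≠ 0.
  x = 1: f_y(1, y) = 3*y**2 + 28*y + 57; vanishes at y ∈ {-3}. (1, -3): f_x = -24 ≠ 0.
  x = 2: f_y(2, y) = 3*y**2 + 32*y + 69; vanishes at y ∈ {-3}. (2, -3): f_x = -54 ≠ 0.
  x = 3: f_y(3, y) = 3*y**2 + 36*y + 81; vanishes at y ∈ {-3}. (3, -3): f_x = -96 ≠ 0.
  x = 4: f_y(4, y) = 3*y**2 + 40*y + 93; vanishes at y ∈ {-3}. (4, -3): f_x = -150 ≠ 0.
Only singular point on the grid: (-1, -3).
Classify: substitute x = -1 + u, y = -3 + v and expand: f = -2*u**3 + 2*u*v**2 + v**3 + v**2.
No constant or linear terms (consistent with a singular point). Quadratic part: v**2. Cubic part: -2*u**3 + 2*u*v**2 + v**3.
The quadratic part v**2 is a perfect square, so there is a single (double) tangent line v = 0, i.e. y = -3. Restricting the cubic part to that line (v = 0) leaves -2*u**3 ≠ 0, so f is not divisible by v and the branch is v² ≈ 2*u**3 to lowest order — this is a cusp.
Classification: cusp.


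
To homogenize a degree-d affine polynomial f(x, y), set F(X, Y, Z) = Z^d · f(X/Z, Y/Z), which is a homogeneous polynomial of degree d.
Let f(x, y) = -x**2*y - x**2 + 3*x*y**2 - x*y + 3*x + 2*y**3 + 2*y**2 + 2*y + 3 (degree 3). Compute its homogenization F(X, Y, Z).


F(X, Y, Z) = -X**2*Y - X**2*Z + 3*X*Y**2 - X*Y*Z + 3*X*Z**2 + 2*Y**3 + 2*Y**2*Z + 2*Y*Z**2 + 3*Z**3

deg(f) = 3.
Substitute x = X/Z, y = Y/Z into f, then multiply by Z^3.
  monomial -1·x^2·y^1 ↦ -1·X^2·Y^1·Z^0.
  monomial -1·x^2·y^0 ↦ -1·X^2·Y^0·Z^1.
  monomial 3·x^1·y^2 ↦ 3·X^1·Y^2·Z^0.
  monomial -1·x^1·y^1 ↦ -1·X^1·Y^1·Z^1.
  monomial 3·x^1·y^0 ↦ 3·X^1·Y^0·Z^2.
  monomial 2·x^0·y^3 ↦ 2·X^0·Y^3·Z^0.
  monomial 2·x^0·y^2 ↦ 2·X^0·Y^2·Z^1.
  monomial 2·x^0·y^1 ↦ 2·X^0·Y^1·Z^2.
  monomial 3·x^0·y^0 ↦ 3·X^0·Y^0·Z^3.
Collecting: F(X, Y, Z) = -X**2*Y - X**2*Z + 3*X*Y**2 - X*Y*Z + 3*X*Z**2 + 2*Y**3 + 2*Y**2*Z + 2*Y*Z**2 + 3*Z**3.


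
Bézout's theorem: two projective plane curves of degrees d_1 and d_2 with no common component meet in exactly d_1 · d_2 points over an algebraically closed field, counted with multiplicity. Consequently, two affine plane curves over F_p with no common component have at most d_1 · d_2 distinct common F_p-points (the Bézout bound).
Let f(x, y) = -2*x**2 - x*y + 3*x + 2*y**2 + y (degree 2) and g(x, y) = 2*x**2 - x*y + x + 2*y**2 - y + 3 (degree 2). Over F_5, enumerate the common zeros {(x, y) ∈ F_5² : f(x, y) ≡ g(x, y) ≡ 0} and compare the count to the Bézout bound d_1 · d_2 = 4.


Common zeros: {(3, 4)}; count = 1; Bézout bound = 4.

deg(f) = 2, deg(g) = 2, so Bézout bound = 4.
Scan x ∈ F_5. For each x, list the y ∈ F_5 with f(x, y) ≡ 0 and those with g(x, y) ≡ 0 (mod 5); the common zeros in that column are the intersection.
  x = 0: f ≡ 0 at y ∈ {0, 2}; g ≡ 0 at y ∈ ∅; common: ∅.
  x = 1: f ≡ 0 at y ∈ ∅; g ≡ 0 at y ∈ {2, 4}; common: ∅.
  x = 2: f ≡ 0 at y ∈ ∅; g ≡ 0 at y ∈ {2}; common: ∅.
  x = 3: f ≡ 0 at y ∈ {2, 4}; g ≡ 0 at y ∈ {3, 4}; common: {4}.
  x = 4: f ≡ 0 at y ∈ {0, 4}; g ≡ 0 at y ∈ ∅; common: ∅.
Collecting: common zeros = {(3, 4)}, so the count is 1.
Comparison with the Bézout bound: 1 ≤ 4 = deg(f)·deg(g), as expected for curves with no common component (the affine F_5-count falls short of the bound because intersections may lie at infinity, over extension fields, or carry multiplicity).


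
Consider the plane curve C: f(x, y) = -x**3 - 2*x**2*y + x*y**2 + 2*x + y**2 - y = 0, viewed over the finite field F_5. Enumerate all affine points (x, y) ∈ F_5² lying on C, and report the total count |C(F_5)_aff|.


Affine F_5-points: {(0, 0), (0, 1), (1, 1), (1, 3), (2, 1), (2, 2), (4, 3)}; count = 7.

For each of the 25 pairs (x, y) ∈ F_5², evaluate f(x, y) mod 5. Record the zeros.
  x = 0: [0↦0, 1↦0, 2↦2, 3↦1, 4↦2]  zeros at y ∈ {0, 1}
  x = 1: [0↦1, 1↦0, 2↦3, 3↦0, 4↦1]  zeros at y ∈ {1, 3}
  x = 2: [0↦1, 1↦0, 2↦0, 3↦1, 4↦3]  zeros at y ∈ {1, 2}
  x = 3: [0↦4, 1↦4, 2↦2, 3↦3, 4↦2]  zeros at y ∈ ∅
  x = 4: [0↦4, 1↦1, 2↦3, 3↦0, 4↦2]  zeros at y ∈ {3}
Collecting zeros: affine points = {(0, 0), (0, 1), (1, 1), (1, 3), (2, 1), (2, 2), (4, 3)}.
Total count |C(F_5)_aff| = 7.


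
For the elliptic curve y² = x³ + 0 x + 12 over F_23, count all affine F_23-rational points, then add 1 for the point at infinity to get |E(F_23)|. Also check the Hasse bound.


Affine points = {(0, 9), (0, 14), (1, 6), (1, 17), (3, 4), (3, 19), (8, 8), (8, 15), (10, 0), (11, 3), (11, 20), (13, 1), (13, 22), (15, 11), (15, 12), (17, 7), (17, 16), (18, 5), (18, 18), (20, 10), (20, 13), (21, 2), (21, 21)}; affine count = 23; |E(F_23)| = 24.

Discriminant check: Δ ∝ 4a³ + 27b² = 4·0³ + 27·12² = 4·0 + 27·144 ≡ 1 (mod 23). Nonzero ⇒ E is nonsingular.
For each x ∈ F_23, compute rhs = x³ + 0·x + 12 mod 23, then count y ∈ F_23 with y² ≡ rhs.
  x = 0: rhs = 12, matching y values: 9, 14 (2 points).
  x = 1: rhs = 13, matching y values: 6, 17 (2 points).
  x = 2: rhs = 20, matching y values: none (0 points).
  x = 3: rhs = 16, matching y values: 4, 19 (2 points).
  x = 4: rhs = 7, matching y values: none (0 points).
  x = 5: rhs = 22, matching y values: none (0 points).
  x = 6: rhs = 21, matching y values: none (0 points).
  x = 7: rhs = 10, matching y values: none (0 points).
  x = 8: rhs = 18, matching y values: 8, 15 (2 points).
  x = 9: rhs = 5, matching y values: none (0 points).
  x = 10: rhs = 0, matching y values: 0 (1 points).
  x = 11: rhs = 9, matching y values: 3, 20 (2 points).
  x = 12: rhs = 15, matching y values: none (0 points).
  x = 13: rhs = 1, matching y values: 1, 22 (2 points).
  x = 14: rhs = 19, matching y values: none (0 points).
  x = 15: rhs = 6, matching y values: 11, 12 (2 points).
  x = 16: rhs = 14, matching y values: none (0 points).
  x = 17: rhs = 3, matching y values: 7, 16 (2 points).
  x = 18: rhs = 2, matching y values: 5, 18 (2 points).
  x = 19: rhs = 17, matching y values: none (0 points).
  x = 20: rhs = 8, matching y values: 10, 13 (2 points).
  x = 21: rhs = 4, matching y values: 2, 21 (2 points).
  x = 22: rhs = 11, matching y values: none (0 points).
Total affine count: 23.
Full point count |E(F_23)| = 23 + 1 = 24.
Hasse bound: |24 − (23+1)| = |0| = 0 ≤ 2√23 ≈ 9.5917 ✓.


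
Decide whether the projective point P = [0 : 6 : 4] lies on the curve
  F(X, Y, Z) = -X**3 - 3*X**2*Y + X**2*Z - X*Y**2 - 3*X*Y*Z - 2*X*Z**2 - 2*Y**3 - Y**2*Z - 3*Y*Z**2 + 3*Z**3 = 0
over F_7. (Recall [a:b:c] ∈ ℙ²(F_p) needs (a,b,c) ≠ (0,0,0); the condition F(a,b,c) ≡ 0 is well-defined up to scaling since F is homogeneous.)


F(0,6,4) ≡ 0 (mod 7); P is on the curve.

Evaluate F(0, 6, 4) term-by-term (mod 7).
  -X**3 ↦ -1·0·1·1 = 0
  -3*X**2*Y ↦ -3·0·6·1 = 0
  X**2*Z ↦ 1·0·1·4 = 0
  -X*Y**2 ↦ -1·0·36·1 = 0
  -3*X*Y*Z ↦ -3·0·6·4 = 0
  -2*X*Z**2 ↦ -2·0·1·16 = 0
  -2*Y**3 ↦ -2·1·216·1 = -432
  -Y**2*Z ↦ -1·1·36·4 = -144
  -3*Y*Z**2 ↦ -3·1·6·16 = -288
  3*Z**3 ↦ 3·1·1·64 = 192
Sum: F(0, 6, 4) = (0) + (0) + (0) + (0) + (0) + (0) + (-432) + (-144) + (-288) + (192) = -672.
Reducing mod 7: -672 ≡ 0 (mod 7).
Since F(a, b, c) ≡ 0 (mod 7), P lies on the curve.


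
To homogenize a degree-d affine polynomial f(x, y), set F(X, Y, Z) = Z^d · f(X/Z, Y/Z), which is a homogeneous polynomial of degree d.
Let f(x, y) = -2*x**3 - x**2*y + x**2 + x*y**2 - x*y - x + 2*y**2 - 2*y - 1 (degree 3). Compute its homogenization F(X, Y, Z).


F(X, Y, Z) = -2*X**3 - X**2*Y + X**2*Z + X*Y**2 - X*Y*Z - X*Z**2 + 2*Y**2*Z - 2*Y*Z**2 - Z**3

deg(f) = 3.
Substitute x = X/Z, y = Y/Z into f, then multiply by Z^3.
  monomial -2·x^3·y^0 ↦ -2·X^3·Y^0·Z^0.
  monomial -1·x^2·y^1 ↦ -1·X^2·Y^1·Z^0.
  monomial 1·x^2·y^0 ↦ 1·X^2·Y^0·Z^1.
  monomial 1·x^1·y^2 ↦ 1·X^1·Y^2·Z^0.
  monomial -1·x^1·y^1 ↦ -1·X^1·Y^1·Z^1.
  monomial -1·x^1·y^0 ↦ -1·X^1·Y^0·Z^2.
  monomial 2·x^0·y^2 ↦ 2·X^0·Y^2·Z^1.
  monomial -2·x^0·y^1 ↦ -2·X^0·Y^1·Z^2.
  monomial -1·x^0·y^0 ↦ -1·X^0·Y^0·Z^3.
Collecting: F(X, Y, Z) = -2*X**3 - X**2*Y + X**2*Z + X*Y**2 - X*Y*Z - X*Z**2 + 2*Y**2*Z - 2*Y*Z**2 - Z**3.


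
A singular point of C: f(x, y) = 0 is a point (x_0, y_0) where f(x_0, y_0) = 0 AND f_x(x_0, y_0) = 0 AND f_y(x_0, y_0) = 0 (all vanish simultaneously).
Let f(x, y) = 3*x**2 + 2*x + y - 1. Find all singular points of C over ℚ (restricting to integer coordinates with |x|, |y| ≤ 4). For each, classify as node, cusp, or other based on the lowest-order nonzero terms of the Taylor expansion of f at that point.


No singular points in the scanned grid; C is smooth there.

Compute partial derivatives:
  f_x = 6*x + 2.
  f_y = 1.
f_y = 1 is a nonzero constant, so f_y never vanishes: no point (x, y) can satisfy f = f_x = f_y = 0. In particular no (x, y) ∈ {−4, ..., 4}² is singular; the curve is smooth.


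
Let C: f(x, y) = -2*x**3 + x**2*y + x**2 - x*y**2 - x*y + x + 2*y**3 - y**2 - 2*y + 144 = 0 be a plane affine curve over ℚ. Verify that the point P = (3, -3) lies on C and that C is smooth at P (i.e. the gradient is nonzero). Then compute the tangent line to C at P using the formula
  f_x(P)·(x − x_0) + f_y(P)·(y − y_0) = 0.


Tangent line at P: -71*x + 82*y + 459 = 0.

Step 1: f(3, -3) = 0, so P lies on C.
Step 2: partial derivatives
  f_x(x, y) = -6*x**2 + 2*x*y + 2*x - y**2 - y + 1, f_y(x, y) = x**2 - 2*x*y - x + 6*y**2 - 2*y - 2.
  f_x(P) = -71, f_y(P) = 82 (gradient nonzero, so P is smooth).
Step 3: tangent line at P: -71·(x − 3) + 82·(y − -3) = 0.
Expanding: -71*x + 82*y + 459 = 0.


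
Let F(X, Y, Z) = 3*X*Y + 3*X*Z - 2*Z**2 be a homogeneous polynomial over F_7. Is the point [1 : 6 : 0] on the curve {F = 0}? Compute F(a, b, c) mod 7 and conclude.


F(1,6,0) ≡ 4 (mod 7); P is NOT on the curve.

Evaluate F(1, 6, 0) term-by-term (mod 7).
  3*X*Y ↦ 3·1·6·1 = 18
  3*X*Z ↦ 3·1·1·0 = 0
  -2*Z**2 ↦ -2·1·1·0 = 0
Sum: F(1, 6, 0) = (18) + (0) + (0) = 18.
Reducing mod 7: 18 ≡ 4 (mod 7).
Since F(a, b, c) ≡ 4 ≠ 0 (mod 7), P does NOT lie on the curve.


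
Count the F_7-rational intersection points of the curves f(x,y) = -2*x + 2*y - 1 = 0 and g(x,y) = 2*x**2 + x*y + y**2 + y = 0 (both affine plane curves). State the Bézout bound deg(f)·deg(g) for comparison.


Common zeros: ∅; count = 0; Bézout bound = 2.

deg(f) = 1, deg(g) = 2, so Bézout bound = 2.
Scan x ∈ F_7. For each x, list the y ∈ F_7 with f(x, y) ≡ 0 and those with g(x, y) ≡ 0 (mod 7); the common zeros in that column are the intersection.
  x = 0: f ≡ 0 at y ∈ {4}; g ≡ 0 at y ∈ {0, 6}; common: ∅.
  x = 1: f ≡ 0 at y ∈ {5}; g ≡ 0 at y ∈ ∅; common: ∅.
  x = 2: f ≡ 0 at y ∈ {6}; g ≡ 0 at y ∈ ∅; common: ∅.
  x = 3: f ≡ 0 at y ∈ {0}; g ≡ 0 at y ∈ {5}; common: ∅.
  x = 4: f ≡ 0 at y ∈ {1}; g ≡ 0 at y ∈ {3, 6}; common: ∅.
  x = 5: f ≡ 0 at y ∈ {2}; g ≡ 0 at y ∈ {3, 5}; common: ∅.
  x = 6: f ≡ 0 at y ∈ {3}; g ≡ 0 at y ∈ ∅; common: ∅.
Collecting: common zeros = ∅, so the count is 0.
Comparison with the Bézout bound: 0 ≤ 2 = deg(f)·deg(g), as expected for curves with no common component (the affine F_7-count falls short of the bound because intersections may lie at infinity, over extension fields, or carry multiplicity).


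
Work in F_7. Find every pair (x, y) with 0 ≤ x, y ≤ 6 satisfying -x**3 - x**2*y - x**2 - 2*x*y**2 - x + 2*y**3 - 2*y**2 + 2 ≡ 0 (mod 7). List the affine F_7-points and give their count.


Affine F_7-points: {(0, 4), (1, 3), (2, 2)}; count = 3.

For each of the 49 pairs (x, y) ∈ F_7², evaluate f(x, y) mod 7. Record the zeros.
  x = 0: [0↦2, 1↦2, 2↦3, 3↦3, 4↦0, 5↦6, 6↦5]  zeros at y ∈ {4}
  x = 1: [0↦6, 1↦3, 2↦4, 3↦0, 4↦3, 5↦4, 6↦1]  zeros at y ∈ {3}
  x = 2: [0↦2, 1↦1, 2↦0, 3↦4, 4↦4, 5↦5, 6↦5]  zeros at y ∈ {2}
  x = 3: [0↦5, 1↦4, 2↦6, 3↦2, 4↦4, 5↦3, 6↦4]  zeros at y ∈ ∅
  x = 4: [0↦2, 1↦6, 2↦2, 3↦2, 4↦4, 5↦6, 6↦6]  zeros at y ∈ ∅
  x = 5: [0↦1, 1↦1, 2↦3, 3↦5, 4↦5, 5↦1, 6↦5]  zeros at y ∈ ∅
  x = 6: [0↦3, 1↦4, 2↦3, 3↦5, 4↦1, 5↦3, 6↦2]  zeros at y ∈ ∅
Collecting zeros: affine points = {(0, 4), (1, 3), (2, 2)}.
Total count |C(F_7)_aff| = 3.


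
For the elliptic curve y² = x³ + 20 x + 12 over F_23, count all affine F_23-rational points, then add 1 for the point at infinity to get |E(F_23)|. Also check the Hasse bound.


Affine points = {(0, 9), (0, 14), (4, 8), (4, 15), (6, 7), (6, 16), (7, 9), (7, 14), (9, 1), (9, 22), (10, 4), (10, 19), (12, 5), (12, 18), (13, 10), (13, 13), (14, 0), (16, 9), (16, 14), (19, 11), (19, 12)}; affine count = 21; |E(F_23)| = 22.

Discriminant check: Δ ∝ 4a³ + 27b² = 4·20³ + 27·12² = 4·8000 + 27·144 ≡ 8 (mod 23). Nonzero ⇒ E is nonsingular.
For each x ∈ F_23, compute rhs = x³ + 20·x + 12 mod 23, then count y ∈ F_23 with y² ≡ rhs.
  x = 0: rhs = 12, matching y values: 9, 14 (2 points).
  x = 1: rhs = 10, matching y values: none (0 points).
  x = 2: rhs = 14, matching y values: none (0 points).
  x = 3: rhs = 7, matching y values: none (0 points).
  x = 4: rhs = 18, matching y values: 8, 15 (2 points).
  x = 5: rhs = 7, matching y values: none (0 points).
  x = 6: rhs = 3, matching y values: 7, 16 (2 points).
  x = 7: rhs = 12, matching y values: 9, 14 (2 points).
  x = 8: rhs = 17, matching y values: none (0 points).
  x = 9: rhs = 1, matching y values: 1, 22 (2 points).
  x = 10: rhs = 16, matching y values: 4, 19 (2 points).
  x = 11: rhs = 22, matching y values: none (0 points).
  x = 12: rhs = 2, matching y values: 5, 18 (2 points).
  x = 13: rhs = 8, matching y values: 10, 13 (2 points).
  x = 14: rhs = 0, matching y values: 0 (1 points).
  x = 15: rhs = 7, matching y values: none (0 points).
  x = 16: rhs = 12, matching y values: 9, 14 (2 points).
  x = 17: rhs = 21, matching y values: none (0 points).
  x = 18: rhs = 17, matching y values: none (0 points).
  x = 19: rhs = 6, matching y values: 11, 12 (2 points).
  x = 20: rhs = 17, matching y values: none (0 points).
  x = 21: rhs = 10, matching y values: none (0 points).
  x = 22: rhs = 14, matching y values: none (0 points).
Total affine count: 21.
Full point count |E(F_23)| = 21 + 1 = 22.
Hasse bound: |22 − (23+1)| = |-2| = 2 ≤ 2√23 ≈ 9.5917 ✓.


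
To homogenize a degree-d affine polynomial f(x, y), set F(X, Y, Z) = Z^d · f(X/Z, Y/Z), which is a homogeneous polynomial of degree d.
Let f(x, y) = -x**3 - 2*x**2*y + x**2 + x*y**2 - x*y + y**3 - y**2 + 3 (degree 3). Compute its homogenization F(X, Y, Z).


F(X, Y, Z) = -X**3 - 2*X**2*Y + X**2*Z + X*Y**2 - X*Y*Z + Y**3 - Y**2*Z + 3*Z**3

deg(f) = 3.
Substitute x = X/Z, y = Y/Z into f, then multiply by Z^3.
  monomial -1·x^3·y^0 ↦ -1·X^3·Y^0·Z^0.
  monomial -2·x^2·y^1 ↦ -2·X^2·Y^1·Z^0.
  monomial 1·x^2·y^0 ↦ 1·X^2·Y^0·Z^1.
  monomial 1·x^1·y^2 ↦ 1·X^1·Y^2·Z^0.
  monomial -1·x^1·y^1 ↦ -1·X^1·Y^1·Z^1.
  monomial 1·x^0·y^3 ↦ 1·X^0·Y^3·Z^0.
  monomial -1·x^0·y^2 ↦ -1·X^0·Y^2·Z^1.
  monomial 3·x^0·y^0 ↦ 3·X^0·Y^0·Z^3.
Collecting: F(X, Y, Z) = -X**3 - 2*X**2*Y + X**2*Z + X*Y**2 - X*Y*Z + Y**3 - Y**2*Z + 3*Z**3.


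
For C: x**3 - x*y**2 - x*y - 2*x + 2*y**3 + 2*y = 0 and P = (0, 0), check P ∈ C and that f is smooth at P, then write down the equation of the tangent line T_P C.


Tangent line at P: -2*x + 2*y = 0.

Step 1: f(0, 0) = 0, so P lies on C.
Step 2: partial derivatives
  f_x(x, y) = 3*x**2 - y**2 - y - 2, f_y(x, y) = -2*x*y - x + 6*y**2 + 2.
  f_x(P) = -2, f_y(P) = 2 (gradient nonzero, so P is smooth).
Step 3: tangent line at P: -2·(x − 0) + 2·(y − 0) = 0.
Expanding: -2*x + 2*y = 0.


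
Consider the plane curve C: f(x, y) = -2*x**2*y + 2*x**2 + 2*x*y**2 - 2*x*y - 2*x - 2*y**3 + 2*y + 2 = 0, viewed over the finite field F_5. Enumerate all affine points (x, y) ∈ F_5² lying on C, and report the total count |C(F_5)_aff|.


Affine F_5-points: {(0, 2), (1, 1), (1, 2), (1, 3), (4, 3)}; count = 5.

For each of the 25 pairs (x, y) ∈ F_5², evaluate f(x, y) mod 5. Record the zeros.
  x = 0: [0↦2, 1↦2, 2↦0, 3↦4, 4↦2]  zeros at y ∈ {2}
  x = 1: [0↦2, 1↦0, 2↦0, 3↦0, 4↦3]  zeros at y ∈ {1, 2, 3}
  x = 2: [0↦1, 1↦3, 2↦1, 3↦3, 4↦2]  zeros at y ∈ ∅
  x = 3: [0↦4, 1↦1, 2↦3, 3↦3, 4↦4]  zeros at y ∈ ∅
  x = 4: [0↦1, 1↦4, 2↦1, 3↦0, 4↦4]  zeros at y ∈ {3}
Collecting zeros: affine points = {(0, 2), (1, 1), (1, 2), (1, 3), (4, 3)}.
Total count |C(F_5)_aff| = 5.


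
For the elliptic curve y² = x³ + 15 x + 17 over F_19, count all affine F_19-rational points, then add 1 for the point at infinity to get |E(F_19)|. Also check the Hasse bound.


Affine points = {(0, 6), (0, 13), (2, 6), (2, 13), (6, 0), (7, 3), (7, 16), (9, 8), (9, 11), (12, 5), (12, 14), (14, 8), (14, 11), (15, 8), (15, 11), (17, 6), (17, 13), (18, 1), (18, 18)}; affine count = 19; |E(F_19)| = 20.

Discriminant check: Δ ∝ 4a³ + 27b² = 4·15³ + 27·17² = 4·3375 + 27·289 ≡ 4 (mod 19). Nonzero ⇒ E is nonsingular.
For each x ∈ F_19, compute rhs = x³ + 15·x + 17 mod 19, then count y ∈ F_19 with y² ≡ rhs.
  x = 0: rhs = 17, matching y values: 6, 13 (2 points).
  x = 1: rhs = 14, matching y values: none (0 points).
  x = 2: rhs = 17, matching y values: 6, 13 (2 points).
  x = 3: rhs = 13, matching y values: none (0 points).
  x = 4: rhs = 8, matching y values: none (0 points).
  x = 5: rhs = 8, matching y values: none (0 points).
  x = 6: rhs = 0, matching y values: 0 (1 points).
  x = 7: rhs = 9, matching y values: 3, 16 (2 points).
  x = 8: rhs = 3, matching y values: none (0 points).
  x = 9: rhs = 7, matching y values: 8, 11 (2 points).
  x = 10: rhs = 8, matching y values: none (0 points).
  x = 11: rhs = 12, matching y values: none (0 points).
  x = 12: rhs = 6, matching y values: 5, 14 (2 points).
  x = 13: rhs = 15, matching y values: none (0 points).
  x = 14: rhs = 7, matching y values: 8, 11 (2 points).
  x = 15: rhs = 7, matching y values: 8, 11 (2 points).
  x = 16: rhs = 2, matching y values: none (0 points).
  x = 17: rhs = 17, matching y values: 6, 13 (2 points).
  x = 18: rhs = 1, matching y values: 1, 18 (2 points).
Total affine count: 19.
Full point count |E(F_19)| = 19 + 1 = 20.
Hasse bound: |20 − (19+1)| = |0| = 0 ≤ 2√19 ≈ 8.7178 ✓.


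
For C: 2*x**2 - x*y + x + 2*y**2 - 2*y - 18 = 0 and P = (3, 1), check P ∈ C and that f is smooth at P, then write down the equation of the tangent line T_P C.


Tangent line at P: 12*x - y - 35 = 0.

Step 1: f(3, 1) = 0, so P lies on C.
Step 2: partial derivatives
  f_x(x, y) = 4*x - y + 1, f_y(x, y) = -x + 4*y - 2.
  f_x(P) = 12, f_y(P) = -1 (gradient nonzero, so P is smooth).
Step 3: tangent line at P: 12·(x − 3) + -1·(y − 1) = 0.
Expanding: 12*x - y - 35 = 0.


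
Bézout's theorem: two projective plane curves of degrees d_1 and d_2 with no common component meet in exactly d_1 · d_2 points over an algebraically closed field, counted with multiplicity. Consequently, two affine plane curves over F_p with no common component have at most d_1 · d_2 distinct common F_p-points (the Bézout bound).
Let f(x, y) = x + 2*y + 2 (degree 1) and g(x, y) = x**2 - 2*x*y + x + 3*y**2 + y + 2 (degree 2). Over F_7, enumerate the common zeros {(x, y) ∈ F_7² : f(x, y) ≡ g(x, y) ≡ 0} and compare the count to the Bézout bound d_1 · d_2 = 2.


Common zeros: {(1, 2), (4, 4)}; count = 2; Bézout bound = 2.

deg(f) = 1, deg(g) = 2, so Bézout bound = 2.
Scan x ∈ F_7. For each x, list the y ∈ F_7 with f(x, y) ≡ 0 and those with g(x, y) ≡ 0 (mod 7); the common zeros in that column are the intersection.
  x = 0: f ≡ 0 at y ∈ {6}; g ≡ 0 at y ∈ ∅; common: ∅.
  x = 1: f ≡ 0 at y ∈ {2}; g ≡ 0 at y ∈ {2, 3}; common: {2}.
  x = 2: f ≡ 0 at y ∈ {5}; g ≡ 0 at y ∈ {2, 6}; common: ∅.
  x = 3: f ≡ 0 at y ∈ {1}; g ≡ 0 at y ∈ {0, 4}; common: ∅.
  x = 4: f ≡ 0 at y ∈ {4}; g ≡ 0 at y ∈ {3, 4}; common: {4}.
  x = 5: f ≡ 0 at y ∈ {0}; g ≡ 0 at y ∈ ∅; common: ∅.
  x = 6: f ≡ 0 at y ∈ {3}; g ≡ 0 at y ∈ ∅; common: ∅.
Collecting: common zeros = {(1, 2), (4, 4)}, so the count is 2.
Comparison with the Bézout bound: 2 ≤ 2 = deg(f)·deg(g), as expected for curves with no common component (the bound is attained).


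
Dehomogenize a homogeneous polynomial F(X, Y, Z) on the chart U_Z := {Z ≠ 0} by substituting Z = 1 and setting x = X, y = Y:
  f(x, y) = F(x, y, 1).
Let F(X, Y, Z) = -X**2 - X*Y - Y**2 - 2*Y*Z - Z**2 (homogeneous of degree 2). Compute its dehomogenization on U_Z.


f(x, y) = -x**2 - x*y - y**2 - 2*y - 1

On U_Z we set Z = 1. Each monomial c·X^i·Y^j·Z^k in F becomes c·x^i·y^j·1^k = c·x^i·y^j.
Substituting Z = 1: F(X, Y, 1) = -x**2 - x*y - y**2 - 2*y - 1.
Note: deg(f) ≤ deg(F) = 2; strict inequality happens when F is divisible by Z (lost terms).


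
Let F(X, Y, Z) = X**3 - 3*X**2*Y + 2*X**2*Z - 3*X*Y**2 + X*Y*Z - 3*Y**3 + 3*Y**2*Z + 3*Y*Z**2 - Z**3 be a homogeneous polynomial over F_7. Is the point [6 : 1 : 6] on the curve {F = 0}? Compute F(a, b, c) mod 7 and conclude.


F(6,1,6) ≡ 3 (mod 7); P is NOT on the curve.

Evaluate F(6, 1, 6) term-by-term (mod 7).
  X**3 ↦ 1·216·1·1 = 216
  -3*X**2*Y ↦ -3·36·1·1 = -108
  2*X**2*Z ↦ 2·36·1·6 = 432
  -3*X*Y**2 ↦ -3·6·1·1 = -18
  X*Y*Z ↦ 1·6·1·6 = 36
  -3*Y**3 ↦ -3·1·1·1 = -3
  3*Y**2*Z ↦ 3·1·1·6 = 18
  3*Y*Z**2 ↦ 3·1·1·36 = 108
  -Z**3 ↦ -1·1·1·216 = -216
Sum: F(6, 1, 6) = (216) + (-108) + (432) + (-18) + (36) + (-3) + (18) + (108) + (-216) = 465.
Reducing mod 7: 465 ≡ 3 (mod 7).
Since F(a, b, c) ≡ 3 ≠ 0 (mod 7), P does NOT lie on the curve.


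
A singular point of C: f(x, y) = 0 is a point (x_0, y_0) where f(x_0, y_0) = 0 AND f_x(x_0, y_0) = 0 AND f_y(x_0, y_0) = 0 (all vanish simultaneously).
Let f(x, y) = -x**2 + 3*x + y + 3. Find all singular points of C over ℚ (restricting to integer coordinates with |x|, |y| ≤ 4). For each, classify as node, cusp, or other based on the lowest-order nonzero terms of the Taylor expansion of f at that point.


No singular points in the scanned grid; C is smooth there.

Compute partial derivatives:
  f_x = 3 - 2*x.
  f_y = 1.
f_y = 1 is a nonzero constant, so f_y never vanishes: no point (x, y) can satisfy f = f_x = f_y = 0. In particular no (x, y) ∈ {−4, ..., 4}² is singular; the curve is smooth.


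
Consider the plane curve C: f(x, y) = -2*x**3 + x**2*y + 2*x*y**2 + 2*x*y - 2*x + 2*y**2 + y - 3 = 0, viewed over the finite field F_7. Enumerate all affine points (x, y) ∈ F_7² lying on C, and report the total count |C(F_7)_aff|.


Affine F_7-points: {(0, 1), (0, 2), (1, 0), (1, 6), (3, 0), (3, 5), (4, 2), (4, 6), (5, 5), (5, 6)}; count = 10.

For each of the 49 pairs (x, y) ∈ F_7², evaluate f(x, y) mod 7. Record the zeros.
  x = 0: [0↦4, 1↦0, 2↦0, 3↦4, 4↦5, 5↦3, 6↦5]  zeros at y ∈ {1, 2}
  x = 1: [0↦0, 1↦1, 2↦3, 3↦6, 4↦3, 5↦1, 6↦0]  zeros at y ∈ {0, 6}
  x = 2: [0↦5, 1↦6, 2↦5, 3↦2, 4↦4, 5↦4, 6↦2]  zeros at y ∈ ∅
  x = 3: [0↦0, 1↦3, 2↦1, 3↦1, 4↦3, 5↦0, 6↦6]  zeros at y ∈ {0, 5}
  x = 4: [0↦1, 1↦1, 2↦0, 3↦5, 4↦2, 5↦5, 6↦0]  zeros at y ∈ {2, 6}
  x = 5: [0↦3, 1↦2, 2↦4, 3↦2, 4↦3, 5↦0, 6↦0]  zeros at y ∈ {5, 6}
  x = 6: [0↦1, 1↦1, 2↦1, 3↦1, 4↦1, 5↦1, 6↦1]  zeros at y ∈ ∅
Collecting zeros: affine points = {(0, 1), (0, 2), (1, 0), (1, 6), (3, 0), (3, 5), (4, 2), (4, 6), (5, 5), (5, 6)}.
Total count |C(F_7)_aff| = 10.


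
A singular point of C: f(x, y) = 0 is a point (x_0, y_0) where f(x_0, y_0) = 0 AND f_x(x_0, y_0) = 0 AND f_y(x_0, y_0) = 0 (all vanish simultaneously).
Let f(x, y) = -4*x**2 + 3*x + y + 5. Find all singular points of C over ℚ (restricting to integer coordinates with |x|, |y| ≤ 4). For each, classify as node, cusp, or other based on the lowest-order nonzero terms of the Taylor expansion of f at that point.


No singular points in the scanned grid; C is smooth there.

Compute partial derivatives:
  f_x = 3 - 8*x.
  f_y = 1.
f_y = 1 is a nonzero constant, so f_y never vanishes: no point (x, y) can satisfy f = f_x = f_y = 0. In particular no (x, y) ∈ {−4, ..., 4}² is singular; the curve is smooth.


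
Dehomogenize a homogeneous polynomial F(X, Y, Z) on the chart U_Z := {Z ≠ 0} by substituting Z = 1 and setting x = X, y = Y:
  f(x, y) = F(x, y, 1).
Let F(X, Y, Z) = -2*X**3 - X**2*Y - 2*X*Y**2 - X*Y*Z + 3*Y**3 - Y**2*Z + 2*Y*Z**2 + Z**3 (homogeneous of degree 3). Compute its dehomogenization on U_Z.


f(x, y) = -2*x**3 - x**2*y - 2*x*y**2 - x*y + 3*y**3 - y**2 + 2*y + 1

On U_Z we set Z = 1. Each monomial c·X^i·Y^j·Z^k in F becomes c·x^i·y^j·1^k = c·x^i·y^j.
Substituting Z = 1: F(X, Y, 1) = -2*x**3 - x**2*y - 2*x*y**2 - x*y + 3*y**3 - y**2 + 2*y + 1.
Note: deg(f) ≤ deg(F) = 3; strict inequality happens when F is divisible by Z (lost terms).


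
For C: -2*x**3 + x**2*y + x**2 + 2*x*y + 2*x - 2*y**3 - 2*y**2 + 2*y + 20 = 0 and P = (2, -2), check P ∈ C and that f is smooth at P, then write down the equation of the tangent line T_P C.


Tangent line at P: -30*x - 6*y + 48 = 0.

Step 1: f(2, -2) = 0, so P lies on C.
Step 2: partial derivatives
  f_x(x, y) = -6*x**2 + 2*x*y + 2*x + 2*y + 2, f_y(x, y) = x**2 + 2*x - 6*y**2 - 4*y + 2.
  f_x(P) = -30, f_y(P) = -6 (gradient nonzero, so P is smooth).
Step 3: tangent line at P: -30·(x − 2) + -6·(y − -2) = 0.
Expanding: -30*x - 6*y + 48 = 0.


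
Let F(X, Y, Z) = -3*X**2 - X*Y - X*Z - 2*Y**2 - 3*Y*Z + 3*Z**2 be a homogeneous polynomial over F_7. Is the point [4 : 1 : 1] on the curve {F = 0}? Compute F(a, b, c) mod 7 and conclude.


F(4,1,1) ≡ 5 (mod 7); P is NOT on the curve.

Evaluate F(4, 1, 1) term-by-term (mod 7).
  -3*X**2 ↦ -3·16·1·1 = -48
  -X*Y ↦ -1·4·1·1 = -4
  -X*Z ↦ -1·4·1·1 = -4
  -2*Y**2 ↦ -2·1·1·1 = -2
  -3*Y*Z ↦ -3·1·1·1 = -3
  3*Z**2 ↦ 3·1·1·1 = 3
Sum: F(4, 1, 1) = (-48) + (-4) + (-4) + (-2) + (-3) + (3) = -58.
Reducing mod 7: -58 ≡ 5 (mod 7).
Since F(a, b, c) ≡ 5 ≠ 0 (mod 7), P does NOT lie on the curve.


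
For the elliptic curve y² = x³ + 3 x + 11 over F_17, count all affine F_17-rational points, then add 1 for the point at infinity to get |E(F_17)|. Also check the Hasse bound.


Affine points = {(1, 7), (1, 10), (2, 5), (2, 12), (3, 8), (3, 9), (4, 6), (4, 11), (5, 7), (5, 10), (7, 1), (7, 16), (9, 6), (9, 11), (10, 2), (10, 15), (11, 7), (11, 10), (14, 3), (14, 14)}; affine count = 20; |E(F_17)| = 21.

Discriminant check: Δ ∝ 4a³ + 27b² = 4·3³ + 27·11² = 4·27 + 27·121 ≡ 9 (mod 17). Nonzero ⇒ E is nonsingular.
For each x ∈ F_17, compute rhs = x³ + 3·x + 11 mod 17, then count y ∈ F_17 with y² ≡ rhs.
  x = 0: rhs = 11, matching y values: none (0 points).
  x = 1: rhs = 15, matching y values: 7, 10 (2 points).
  x = 2: rhs = 8, matching y values: 5, 12 (2 points).
  x = 3: rhs = 13, matching y values: 8, 9 (2 points).
  x = 4: rhs = 2, matching y values: 6, 11 (2 points).
  x = 5: rhs = 15, matching y values: 7, 10 (2 points).
  x = 6: rhs = 7, matching y values: none (0 points).
  x = 7: rhs = 1, matching y values: 1, 16 (2 points).
  x = 8: rhs = 3, matching y values: none (0 points).
  x = 9: rhs = 2, matching y values: 6, 11 (2 points).
  x = 10: rhs = 4, matching y values: 2, 15 (2 points).
  x = 11: rhs = 15, matching y values: 7, 10 (2 points).
  x = 12: rhs = 7, matching y values: none (0 points).
  x = 13: rhs = 3, matching y values: none (0 points).
  x = 14: rhs = 9, matching y values: 3, 14 (2 points).
  x = 15: rhs = 14, matching y values: none (0 points).
  x = 16: rhs = 7, matching y values: none (0 points).
Total affine count: 20.
Full point count |E(F_17)| = 20 + 1 = 21.
Hasse bound: |21 − (17+1)| = |3| = 3 ≤ 2√17 ≈ 8.2462 ✓.


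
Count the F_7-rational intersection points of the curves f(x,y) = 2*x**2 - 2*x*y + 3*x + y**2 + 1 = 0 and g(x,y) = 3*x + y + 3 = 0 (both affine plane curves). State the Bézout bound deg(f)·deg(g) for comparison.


Common zeros: {(6, 0)}; count = 1; Bézout bound = 2.

deg(f) = 2, deg(g) = 1, so Bézout bound = 2.
Scan x ∈ F_7. For each x, list the y ∈ F_7 with f(x, y) ≡ 0 and those with g(x, y) ≡ 0 (mod 7); the common zeros in that column are the intersection.
  x = 0: f ≡ 0 at y ∈ ∅; g ≡ 0 at y ∈ {4}; common: ∅.
  x = 1: f ≡ 0 at y ∈ {4, 5}; g ≡ 0 at y ∈ {1}; common: ∅.
  x = 2: f ≡ 0 at y ∈ ∅; g ≡ 0 at y ∈ {5}; common: ∅.
  x = 3: f ≡ 0 at y ∈ {0, 6}; g ≡ 0 at y ∈ {2}; common: ∅.
  x = 4: f ≡ 0 at y ∈ ∅; g ≡ 0 at y ∈ {6}; common: ∅.
  x = 5: f ≡ 0 at y ∈ {4, 6}; g ≡ 0 at y ∈ {3}; common: ∅.
  x = 6: f ≡ 0 at y ∈ {0, 5}; g ≡ 0 at y ∈ {0}; common: {0}.
Collecting: common zeros = {(6, 0)}, so the count is 1.
Comparison with the Bézout bound: 1 ≤ 2 = deg(f)·deg(g), as expected for curves with no common component (the affine F_7-count falls short of the bound because intersections may lie at infinity, over extension fields, or carry multiplicity).


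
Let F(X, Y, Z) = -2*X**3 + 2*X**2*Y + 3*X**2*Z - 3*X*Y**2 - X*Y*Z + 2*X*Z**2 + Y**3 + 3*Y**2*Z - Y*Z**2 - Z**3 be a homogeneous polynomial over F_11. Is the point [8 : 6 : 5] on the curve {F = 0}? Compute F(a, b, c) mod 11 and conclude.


F(8,6,5) ≡ 8 (mod 11); P is NOT on the curve.

Evaluate F(8, 6, 5) term-by-term (mod 11).
  -2*X**3 ↦ -2·512·1·1 = -1024
  2*X**2*Y ↦ 2·64·6·1 = 768
  3*X**2*Z ↦ 3·64·1·5 = 960
  -3*X*Y**2 ↦ -3·8·36·1 = -864
  -X*Y*Z ↦ -1·8·6·5 = -240
  2*X*Z**2 ↦ 2·8·1·25 = 400
  Y**3 ↦ 1·1·216·1 = 216
  3*Y**2*Z ↦ 3·1·36·5 = 540
  -Y*Z**2 ↦ -1·1·6·25 = -150
  -Z**3 ↦ -1·1·1·125 = -125
Sum: F(8, 6, 5) = (-1024) + (768) + (960) + (-864) + (-240) + (400) + (216) + (540) + (-150) + (-125) = 481.
Reducing mod 11: 481 ≡ 8 (mod 11).
Since F(a, b, c) ≡ 8 ≠ 0 (mod 11), P does NOT lie on the curve.


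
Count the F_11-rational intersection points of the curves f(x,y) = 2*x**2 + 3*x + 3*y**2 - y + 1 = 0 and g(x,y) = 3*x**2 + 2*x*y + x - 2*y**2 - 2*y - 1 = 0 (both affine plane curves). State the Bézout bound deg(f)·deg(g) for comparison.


Common zeros: {(4, 2)}; count = 1; Bézout bound = 4.

deg(f) = 2, deg(g) = 2, so Bézout bound = 4.
Scan x ∈ F_11. For each x, list the y ∈ F_11 with f(x, y) ≡ 0 and those with g(x, y) ≡ 0 (mod 11); the common zeros in that column are the intersection.
  x = 0: f ≡ 0 at y ∈ {2}; g ≡ 0 at y ∈ ∅; common: ∅.
  x = 1: f ≡ 0 at y ∈ ∅; g ≡ 0 at y ∈ ∅; common: ∅.
  x = 2: f ≡ 0 at y ∈ ∅; g ≡ 0 at y ∈ {4, 8}; common: ∅.
  x = 3: f ≡ 0 at y ∈ ∅; g ≡ 0 at y ∈ ∅; common: ∅.
  x = 4: f ≡ 0 at y ∈ {2}; g ≡ 0 at y ∈ {1, 2}; common: {2}.
  x = 5: f ≡ 0 at y ∈ {0, 4}; g ≡ 0 at y ∈ {6, 9}; common: ∅.
  x = 6: f ≡ 0 at y ∈ {7, 8}; g ≡ 0 at y ∈ {1, 4}; common: ∅.
  x = 7: f ≡ 0 at y ∈ ∅; g ≡ 0 at y ∈ {8, 9}; common: ∅.
  x = 8: f ≡ 0 at y ∈ ∅; g ≡ 0 at y ∈ ∅; common: ∅.
  x = 9: f ≡ 0 at y ∈ {7, 8}; g ≡ 0 at y ∈ {2, 6}; common: ∅.
  x = 10: f ≡ 0 at y ∈ {0, 4}; g ≡ 0 at y ∈ ∅; common: ∅.
Collecting: common zeros = {(4, 2)}, so the count is 1.
Comparison with the Bézout bound: 1 ≤ 4 = deg(f)·deg(g), as expected for curves with no common component (the affine F_11-count falls short of the bound because intersections may lie at infinity, over extension fields, or carry multiplicity).


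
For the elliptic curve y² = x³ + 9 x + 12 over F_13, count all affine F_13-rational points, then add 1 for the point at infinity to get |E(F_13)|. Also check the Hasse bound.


Affine points = {(0, 5), (0, 8), (1, 3), (1, 10), (2, 5), (2, 8), (3, 1), (3, 12), (5, 0), (6, 3), (6, 10), (9, 4), (9, 9), (10, 6), (10, 7), (11, 5), (11, 8)}; affine count = 17; |E(F_13)| = 18.

Discriminant check: Δ ∝ 4a³ + 27b² = 4·9³ + 27·12² = 4·729 + 27·144 ≡ 5 (mod 13). Nonzero ⇒ E is nonsingular.
For each x ∈ F_13, compute rhs = x³ + 9·x + 12 mod 13, then count y ∈ F_13 with y² ≡ rhs.
  x = 0: rhs = 12, matching y values: 5, 8 (2 points).
  x = 1: rhs = 9, matching y values: 3, 10 (2 points).
  x = 2: rhs = 12, matching y values: 5, 8 (2 points).
  x = 3: rhs = 1, matching y values: 1, 12 (2 points).
  x = 4: rhs = 8, matching y values: none (0 points).
  x = 5: rhs = 0, matching y values: 0 (1 points).
  x = 6: rhs = 9, matching y values: 3, 10 (2 points).
  x = 7: rhs = 2, matching y values: none (0 points).
  x = 8: rhs = 11, matching y values: none (0 points).
  x = 9: rhs = 3, matching y values: 4, 9 (2 points).
  x = 10: rhs = 10, matching y values: 6, 7 (2 points).
  x = 11: rhs = 12, matching y values: 5, 8 (2 points).
  x = 12: rhs = 2, matching y values: none (0 points).
Total affine count: 17.
Full point count |E(F_13)| = 17 + 1 = 18.
Hasse bound: |18 − (13+1)| = |4| = 4 ≤ 2√13 ≈ 7.2111 ✓.


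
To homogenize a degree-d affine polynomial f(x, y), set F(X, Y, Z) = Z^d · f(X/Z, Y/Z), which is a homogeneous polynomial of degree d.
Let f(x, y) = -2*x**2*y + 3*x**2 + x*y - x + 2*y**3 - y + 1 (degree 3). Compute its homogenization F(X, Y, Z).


F(X, Y, Z) = -2*X**2*Y + 3*X**2*Z + X*Y*Z - X*Z**2 + 2*Y**3 - Y*Z**2 + Z**3

deg(f) = 3.
Substitute x = X/Z, y = Y/Z into f, then multiply by Z^3.
  monomial -2·x^2·y^1 ↦ -2·X^2·Y^1·Z^0.
  monomial 3·x^2·y^0 ↦ 3·X^2·Y^0·Z^1.
  monomial 1·x^1·y^1 ↦ 1·X^1·Y^1·Z^1.
  monomial -1·x^1·y^0 ↦ -1·X^1·Y^0·Z^2.
  monomial 2·x^0·y^3 ↦ 2·X^0·Y^3·Z^0.
  monomial -1·x^0·y^1 ↦ -1·X^0·Y^1·Z^2.
  monomial 1·x^0·y^0 ↦ 1·X^0·Y^0·Z^3.
Collecting: F(X, Y, Z) = -2*X**2*Y + 3*X**2*Z + X*Y*Z - X*Z**2 + 2*Y**3 - Y*Z**2 + Z**3.


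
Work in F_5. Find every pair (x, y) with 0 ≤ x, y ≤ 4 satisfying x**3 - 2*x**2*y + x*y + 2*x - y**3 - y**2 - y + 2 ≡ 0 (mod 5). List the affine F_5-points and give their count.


Affine F_5-points: {(1, 0), (2, 1), (3, 0)}; count = 3.

For each of the 25 pairs (x, y) ∈ F_5², evaluate f(x, y) mod 5. Record the zeros.
  x = 0: [0↦2, 1↦4, 2↦3, 3↦3, 4↦3]  zeros at y ∈ ∅
  x = 1: [0↦0, 1↦1, 2↦4, 3↦3, 4↦2]  zeros at y ∈ {0}
  x = 2: [0↦4, 1↦0, 2↦3, 3↦2, 4↦1]  zeros at y ∈ {1}
  x = 3: [0↦0, 1↦2, 2↦1, 3↦1, 4↦1]  zeros at y ∈ {0}
  x = 4: [0↦4, 1↦3, 2↦4, 3↦1, 4↦3]  zeros at y ∈ ∅
Collecting zeros: affine points = {(1, 0), (2, 1), (3, 0)}.
Total count |C(F_5)_aff| = 3.


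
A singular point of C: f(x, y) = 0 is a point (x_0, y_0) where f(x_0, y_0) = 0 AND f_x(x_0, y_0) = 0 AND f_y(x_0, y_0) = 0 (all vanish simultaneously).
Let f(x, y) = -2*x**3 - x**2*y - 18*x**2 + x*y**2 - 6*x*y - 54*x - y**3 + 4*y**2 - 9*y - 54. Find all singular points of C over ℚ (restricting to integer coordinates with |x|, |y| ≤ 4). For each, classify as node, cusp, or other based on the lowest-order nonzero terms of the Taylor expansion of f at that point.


Singular points: {(-3, 0)}; classification: cusp.

Compute partial derivatives:
  f_x = -6*x**2 - 2*x*y - 36*x + y**2 - 6*y - 54.
  f_y = -x**2 + 2*x*y - 6*x - 3*y**2 + 8*y - 9.
Scan x_0 ∈ {−4, ..., 4}. For each x_0, f_y(x_0, y) is a polynomial in y; find its integer roots y ∈ {−4, ..., 4}, then test f_x and f at those candidates.
  x = -4: f_y(-4, y) = -3*y**2 - 1; no integer root y with |y| ≤ 4.
  x = -3: f_y(-3, y) = -3*y**2 + 2*y; vanishes at y ∈ {0}. (-3, 0): f_x = 0, f = 0 — SINGULAR.
  x = -2: f_y(-2, y) = -3*y**2 + 4*y - 1; vanishes at y ∈ {1}. (-2, 1): f_x = -7 ≠ 0.
  x = -1: f_y(-1, y) = -3*y**2 + 6*y - 4; no integer root y with |y| ≤ 4.
  x = 0: f_y(0, y) = -3*y**2 + 8*y - 9; no integer root y with |y| ≤ 4.
  x = 1: f_y(1, y) = -3*y**2 + 10*y - 16; no integer root y with |y| ≤ 4.
  x = 2: f_y(2, y) = -3*y**2 + 12*y - 25; no integer root y with |y| ≤ 4.
  x = 3: f_y(3, y) = -3*y**2 + 14*y - 36; no integer root y with |y| ≤ 4.
  x = 4: f_y(4, y) = -3*y**2 + 16*y - 49; no integer root y with |y| ≤ 4.
Only singular point on the grid: (-3, 0).
Classify: substitute x = -3 + u, y = 0 + v and expand: f = -2*u**3 - u**2*v + u*v**2 - v**3 + v**2.
No constant or linear terms (consistent with a singular point). Quadratic part: v**2. Cubic part: -2*u**3 - u**2*v + u*v**2 - v**3.
The quadratic part v**2 is a perfect square, so there is a single (double) tangent line v = 0, i.e. y = 0. Restricting the cubic part to that line (v = 0) leaves -2*u**3 ≠ 0, so f is not divisible by v and the branch is v² ≈ 2*u**3 to lowest order — this is a cusp.
Classification: cusp.
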